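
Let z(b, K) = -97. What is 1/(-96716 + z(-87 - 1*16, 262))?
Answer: -1/96813 ≈ -1.0329e-5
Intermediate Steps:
1/(-96716 + z(-87 - 1*16, 262)) = 1/(-96716 - 97) = 1/(-96813) = -1/96813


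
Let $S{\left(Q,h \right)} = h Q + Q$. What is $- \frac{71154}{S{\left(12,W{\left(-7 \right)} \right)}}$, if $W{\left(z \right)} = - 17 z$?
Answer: $- \frac{3953}{80} \approx -49.412$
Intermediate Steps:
$S{\left(Q,h \right)} = Q + Q h$ ($S{\left(Q,h \right)} = Q h + Q = Q + Q h$)
$- \frac{71154}{S{\left(12,W{\left(-7 \right)} \right)}} = - \frac{71154}{12 \left(1 - -119\right)} = - \frac{71154}{12 \left(1 + 119\right)} = - \frac{71154}{12 \cdot 120} = - \frac{71154}{1440} = \left(-71154\right) \frac{1}{1440} = - \frac{3953}{80}$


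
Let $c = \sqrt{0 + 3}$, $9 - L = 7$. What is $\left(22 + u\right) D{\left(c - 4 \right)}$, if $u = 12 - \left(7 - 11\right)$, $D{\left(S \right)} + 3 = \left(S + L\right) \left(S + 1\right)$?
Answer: $228 - 190 \sqrt{3} \approx -101.09$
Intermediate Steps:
$L = 2$ ($L = 9 - 7 = 2$)
$c = \sqrt{3} \approx 1.732$
$D{\left(S \right)} = -3 + \left(1 + S\right) \left(2 + S\right)$ ($D{\left(S \right)} = -3 + \left(S + 2\right) \left(S + 1\right) = -3 + \left(2 + S\right) \left(1 + S\right) = -3 + \left(1 + S\right) \left(2 + S\right)$)
$u = 16$ ($u = 12 - \left(7 - 11\right) = 12 - -4 = 12 + 4 = 16$)
$\left(22 + u\right) D{\left(c - 4 \right)} = \left(22 + 16\right) \left(-1 + \left(\sqrt{3} - 4\right)^{2} + 3 \left(\sqrt{3} - 4\right)\right) = 38 \left(-1 + \left(-4 + \sqrt{3}\right)^{2} + 3 \left(-4 + \sqrt{3}\right)\right) = 38 \left(-1 + \left(-4 + \sqrt{3}\right)^{2} - \left(12 - 3 \sqrt{3}\right)\right) = 38 \left(-13 + \left(-4 + \sqrt{3}\right)^{2} + 3 \sqrt{3}\right) = -494 + 38 \left(-4 + \sqrt{3}\right)^{2} + 114 \sqrt{3}$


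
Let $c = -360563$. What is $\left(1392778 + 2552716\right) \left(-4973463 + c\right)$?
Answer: $-21045367578844$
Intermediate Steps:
$\left(1392778 + 2552716\right) \left(-4973463 + c\right) = \left(1392778 + 2552716\right) \left(-4973463 - 360563\right) = 3945494 \left(-5334026\right) = -21045367578844$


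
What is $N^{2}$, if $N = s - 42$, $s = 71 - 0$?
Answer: $841$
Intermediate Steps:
$s = 71$ ($s = 71 + 0 = 71$)
$N = 29$ ($N = 71 - 42 = 29$)
$N^{2} = 29^{2} = 841$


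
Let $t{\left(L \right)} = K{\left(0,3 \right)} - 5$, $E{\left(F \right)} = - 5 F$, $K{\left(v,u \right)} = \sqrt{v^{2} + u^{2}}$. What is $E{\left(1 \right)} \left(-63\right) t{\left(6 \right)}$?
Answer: $-630$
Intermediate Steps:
$K{\left(v,u \right)} = \sqrt{u^{2} + v^{2}}$
$t{\left(L \right)} = -2$ ($t{\left(L \right)} = \sqrt{3^{2} + 0^{2}} - 5 = \sqrt{9 + 0} - 5 = \sqrt{9} - 5 = 3 - 5 = -2$)
$E{\left(1 \right)} \left(-63\right) t{\left(6 \right)} = \left(-5\right) 1 \left(-63\right) \left(-2\right) = \left(-5\right) \left(-63\right) \left(-2\right) = 315 \left(-2\right) = -630$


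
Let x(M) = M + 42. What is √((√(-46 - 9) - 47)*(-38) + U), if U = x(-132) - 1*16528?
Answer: √(-14832 - 38*I*√55) ≈ 1.157 - 121.79*I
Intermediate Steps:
x(M) = 42 + M
U = -16618 (U = (42 - 132) - 1*16528 = -90 - 16528 = -16618)
√((√(-46 - 9) - 47)*(-38) + U) = √((√(-46 - 9) - 47)*(-38) - 16618) = √((√(-55) - 47)*(-38) - 16618) = √((I*√55 - 47)*(-38) - 16618) = √((-47 + I*√55)*(-38) - 16618) = √((1786 - 38*I*√55) - 16618) = √(-14832 - 38*I*√55)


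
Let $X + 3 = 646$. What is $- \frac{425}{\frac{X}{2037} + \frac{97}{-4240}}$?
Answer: $- \frac{3670674000}{2528731} \approx -1451.6$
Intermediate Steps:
$X = 643$ ($X = -3 + 646 = 643$)
$- \frac{425}{\frac{X}{2037} + \frac{97}{-4240}} = - \frac{425}{\frac{643}{2037} + \frac{97}{-4240}} = - \frac{425}{643 \cdot \frac{1}{2037} + 97 \left(- \frac{1}{4240}\right)} = - \frac{425}{\frac{643}{2037} - \frac{97}{4240}} = - \frac{425}{\frac{2528731}{8636880}} = \left(-425\right) \frac{8636880}{2528731} = - \frac{3670674000}{2528731}$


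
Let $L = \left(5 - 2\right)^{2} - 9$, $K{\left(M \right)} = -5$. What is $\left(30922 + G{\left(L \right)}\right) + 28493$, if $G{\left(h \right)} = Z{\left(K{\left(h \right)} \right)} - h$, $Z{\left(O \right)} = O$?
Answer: $59410$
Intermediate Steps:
$L = 0$ ($L = 3^{2} - 9 = 9 - 9 = 0$)
$G{\left(h \right)} = -5 - h$
$\left(30922 + G{\left(L \right)}\right) + 28493 = \left(30922 - 5\right) + 28493 = 30917 + 28493 = 59410$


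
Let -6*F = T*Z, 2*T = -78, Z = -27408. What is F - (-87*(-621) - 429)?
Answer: -231750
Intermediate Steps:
T = -39 (T = (½)*(-78) = -39)
F = -178152 (F = -(-13)*(-27408)/2 = -⅙*1068912 = -178152)
F - (-87*(-621) - 429) = -178152 - (-87*(-621) - 429) = -178152 - (54027 - 429) = -178152 - 1*53598 = -178152 - 53598 = -231750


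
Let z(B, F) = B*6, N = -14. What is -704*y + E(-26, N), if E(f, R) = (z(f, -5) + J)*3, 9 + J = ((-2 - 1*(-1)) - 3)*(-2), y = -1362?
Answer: 958377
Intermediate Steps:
J = -1 (J = -9 + ((-2 - 1*(-1)) - 3)*(-2) = -9 + ((-2 + 1) - 3)*(-2) = -9 + (-1 - 3)*(-2) = -9 - 4*(-2) = -9 + 8 = -1)
z(B, F) = 6*B
E(f, R) = -3 + 18*f (E(f, R) = (6*f - 1)*3 = (-1 + 6*f)*3 = -3 + 18*f)
-704*y + E(-26, N) = -704*(-1362) + (-3 + 18*(-26)) = 958848 + (-3 - 468) = 958848 - 471 = 958377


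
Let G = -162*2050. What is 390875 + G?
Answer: 58775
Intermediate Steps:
G = -332100
390875 + G = 390875 - 332100 = 58775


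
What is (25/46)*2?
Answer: 25/23 ≈ 1.0870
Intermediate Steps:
(25/46)*2 = 25/23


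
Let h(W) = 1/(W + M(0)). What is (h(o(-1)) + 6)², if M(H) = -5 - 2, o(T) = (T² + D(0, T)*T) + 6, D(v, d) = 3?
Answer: 289/9 ≈ 32.111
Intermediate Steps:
o(T) = 6 + T² + 3*T (o(T) = (T² + 3*T) + 6 = 6 + T² + 3*T)
M(H) = -7
h(W) = 1/(-7 + W) (h(W) = 1/(W - 7) = 1/(-7 + W))
(h(o(-1)) + 6)² = (1/(-7 + (6 + (-1)² + 3*(-1))) + 6)² = (1/(-7 + (6 + 1 - 3)) + 6)² = (1/(-7 + 4) + 6)² = (1/(-3) + 6)² = (-⅓ + 6)² = (17/3)² = 289/9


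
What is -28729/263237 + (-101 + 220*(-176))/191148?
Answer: -15710614469/50317226076 ≈ -0.31223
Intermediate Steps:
-28729/263237 + (-101 + 220*(-176))/191148 = -28729*1/263237 + (-101 - 38720)*(1/191148) = -28729/263237 - 38821*1/191148 = -28729/263237 - 38821/191148 = -15710614469/50317226076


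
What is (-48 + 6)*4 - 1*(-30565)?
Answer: 30397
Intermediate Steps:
(-48 + 6)*4 - 1*(-30565) = -42*4 + 30565 = -168 + 30565 = 30397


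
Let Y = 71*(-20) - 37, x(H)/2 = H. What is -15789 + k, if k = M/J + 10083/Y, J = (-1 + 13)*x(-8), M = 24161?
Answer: -4454016529/279744 ≈ -15922.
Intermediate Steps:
x(H) = 2*H
Y = -1457 (Y = -1420 - 37 = -1457)
J = -192 (J = (-1 + 13)*(2*(-8)) = 12*(-16) = -192)
k = -37138513/279744 (k = 24161/(-192) + 10083/(-1457) = 24161*(-1/192) + 10083*(-1/1457) = -24161/192 - 10083/1457 = -37138513/279744 ≈ -132.76)
-15789 + k = -15789 - 37138513/279744 = -4454016529/279744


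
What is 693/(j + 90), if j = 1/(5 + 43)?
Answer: 33264/4321 ≈ 7.6982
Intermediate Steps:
j = 1/48 ≈ 0.020833
693/(j + 90) = 693/(1/48 + 90) = 693/(4321/48) = (48/4321)*693 = 33264/4321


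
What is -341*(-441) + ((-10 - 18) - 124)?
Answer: 150229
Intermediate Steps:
-341*(-441) + ((-10 - 18) - 124) = 150381 + (-28 - 124) = 150381 - 152 = 150229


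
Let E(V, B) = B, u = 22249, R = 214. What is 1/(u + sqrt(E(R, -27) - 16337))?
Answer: 22249/495034365 - 2*I*sqrt(4091)/495034365 ≈ 4.4944e-5 - 2.5841e-7*I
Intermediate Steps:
1/(u + sqrt(E(R, -27) - 16337)) = 1/(22249 + sqrt(-27 - 16337)) = 1/(22249 + sqrt(-16364)) = 1/(22249 + 2*I*sqrt(4091))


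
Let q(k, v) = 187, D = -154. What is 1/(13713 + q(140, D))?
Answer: 1/13900 ≈ 7.1942e-5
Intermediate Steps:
1/(13713 + q(140, D)) = 1/(13713 + 187) = 1/13900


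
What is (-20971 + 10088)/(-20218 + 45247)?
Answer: -10883/25029 ≈ -0.43482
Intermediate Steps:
(-20971 + 10088)/(-20218 + 45247) = -10883/25029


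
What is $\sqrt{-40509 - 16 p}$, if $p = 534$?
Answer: $i \sqrt{49053} \approx 221.48 i$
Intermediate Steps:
$\sqrt{-40509 - 16 p} = \sqrt{-40509 - 8544} = \sqrt{-49053} = i \sqrt{49053}$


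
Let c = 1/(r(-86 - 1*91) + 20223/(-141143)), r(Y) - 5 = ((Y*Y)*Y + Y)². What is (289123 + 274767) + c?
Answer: 2447490752329402481212023/4340369136408523792 ≈ 5.6389e+5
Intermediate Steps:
r(Y) = 5 + (Y + Y³)² (r(Y) = 5 + ((Y*Y)*Y + Y)² = 5 + (Y²*Y + Y)² = 5 + (Y³ + Y)² = 5 + (Y + Y³)²)
c = 141143/4340369136408523792 (c = 1/((5 + (-86 - 1*91)²*(1 + (-86 - 1*91)²)²) + 20223/(-141143)) = 1/((5 + (-86 - 91)²*(1 + (-86 - 91)²)²) + 20223*(-1/141143)) = 1/((5 + (-177)²*(1 + (-177)²)²) - 20223/141143) = 1/((5 + 31329*(1 + 31329)²) - 20223/141143) = 1/((5 + 31329*31330²) - 20223/141143) = 1/((5 + 31329*981568900) - 20223/141143) = 1/((5 + 30751572068100) - 20223/141143) = 1/(30751572068105 - 20223/141143) = 1/(4340369136408523792/141143) = 141143/4340369136408523792 ≈ 3.2519e-14)
(289123 + 274767) + c = (289123 + 274767) + 141143/4340369136408523792 = 563890 + 141143/4340369136408523792 = 2447490752329402481212023/4340369136408523792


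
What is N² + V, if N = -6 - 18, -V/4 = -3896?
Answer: 16160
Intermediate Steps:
V = 15584 (V = -4*(-3896) = 15584)
N = -24
N² + V = (-24)² + 15584 = 576 + 15584 = 16160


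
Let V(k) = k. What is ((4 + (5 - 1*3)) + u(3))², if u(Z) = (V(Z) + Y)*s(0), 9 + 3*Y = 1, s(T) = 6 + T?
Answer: 64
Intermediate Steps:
Y = -8/3 (Y = -3 + (⅓)*1 = -3 + ⅓ = -8/3 ≈ -2.6667)
u(Z) = -16 + 6*Z (u(Z) = (Z - 8/3)*(6 + 0) = (-8/3 + Z)*6 = -16 + 6*Z)
((4 + (5 - 1*3)) + u(3))² = ((4 + (5 - 1*3)) + (-16 + 6*3))² = ((4 + (5 - 3)) + (-16 + 18))² = ((4 + 2) + 2)² = (6 + 2)² = 8² = 64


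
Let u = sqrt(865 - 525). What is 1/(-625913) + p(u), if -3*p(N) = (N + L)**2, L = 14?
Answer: -335489371/1877739 - 56*sqrt(85)/3 ≈ -350.76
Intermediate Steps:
u = 2*sqrt(85) (u = sqrt(340) = 2*sqrt(85) ≈ 18.439)
p(N) = -(14 + N)**2/3 (p(N) = -(N + 14)**2/3 = -(14 + N)**2/3)
1/(-625913) + p(u) = 1/(-625913) - (14 + 2*sqrt(85))**2/3 = -1/625913 - (14 + 2*sqrt(85))**2/3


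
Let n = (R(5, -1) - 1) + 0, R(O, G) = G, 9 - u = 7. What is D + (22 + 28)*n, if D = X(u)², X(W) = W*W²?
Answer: -36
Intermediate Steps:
u = 2 (u = 9 - 1*7 = 9 - 7 = 2)
X(W) = W³
D = 64 (D = (2³)² = 8² = 64)
n = -2 (n = (-1 - 1) + 0 = -2 + 0 = -2)
D + (22 + 28)*n = 64 + (22 + 28)*(-2) = 64 + 50*(-2) = 64 - 100 = -36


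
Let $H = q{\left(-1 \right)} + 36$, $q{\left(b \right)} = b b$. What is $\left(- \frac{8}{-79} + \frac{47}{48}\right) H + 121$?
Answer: $\frac{610421}{3792} \approx 160.98$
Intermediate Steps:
$q{\left(b \right)} = b^{2}$
$H = 37$ ($H = \left(-1\right)^{2} + 36 = 1 + 36 = 37$)
$\left(- \frac{8}{-79} + \frac{47}{48}\right) H + 121 = \left(- \frac{8}{-79} + \frac{47}{48}\right) 37 + 121 = \left(\left(-8\right) \left(- \frac{1}{79}\right) + 47 \cdot \frac{1}{48}\right) 37 + 121 = \left(\frac{8}{79} + \frac{47}{48}\right) 37 + 121 = \frac{4097}{3792} \cdot 37 + 121 = \frac{151589}{3792} + 121 = \frac{610421}{3792}$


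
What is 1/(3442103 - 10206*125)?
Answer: 1/2166353 ≈ 4.6161e-7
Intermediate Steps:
1/(3442103 - 10206*125) = 1/(3442103 - 1275750) = 1/2166353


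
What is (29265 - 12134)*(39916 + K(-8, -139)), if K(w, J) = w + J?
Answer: 681282739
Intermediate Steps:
K(w, J) = J + w
(29265 - 12134)*(39916 + K(-8, -139)) = (29265 - 12134)*(39916 + (-139 - 8)) = 17131*(39916 - 147) = 17131*39769 = 681282739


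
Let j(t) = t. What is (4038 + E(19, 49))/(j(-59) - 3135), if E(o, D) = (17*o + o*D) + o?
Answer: -5311/3194 ≈ -1.6628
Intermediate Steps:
E(o, D) = 18*o + D*o (E(o, D) = (17*o + D*o) + o = 18*o + D*o)
(4038 + E(19, 49))/(j(-59) - 3135) = (4038 + 19*(18 + 49))/(-59 - 3135) = (4038 + 19*67)/(-3194) = (4038 + 1273)*(-1/3194) = 5311*(-1/3194) = -5311/3194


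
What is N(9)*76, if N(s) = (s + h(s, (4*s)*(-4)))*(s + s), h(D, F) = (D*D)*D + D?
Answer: 1021896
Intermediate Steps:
h(D, F) = D + D**3 (h(D, F) = D**2*D + D = D**3 + D = D + D**3)
N(s) = 2*s*(s**3 + 2*s) (N(s) = (s + (s + s**3))*(s + s) = (s**3 + 2*s)*(2*s) = 2*s*(s**3 + 2*s))
N(9)*76 = (2*9**2*(2 + 9**2))*76 = (2*81*(2 + 81))*76 = (2*81*83)*76 = 13446*76 = 1021896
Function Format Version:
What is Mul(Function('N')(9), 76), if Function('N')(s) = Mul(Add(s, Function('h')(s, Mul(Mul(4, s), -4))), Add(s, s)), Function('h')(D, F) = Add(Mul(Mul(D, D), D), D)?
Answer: 1021896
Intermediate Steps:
Function('h')(D, F) = Add(D, Pow(D, 3)) (Function('h')(D, F) = Add(Mul(Pow(D, 2), D), D) = Add(Pow(D, 3), D) = Add(D, Pow(D, 3)))
Function('N')(s) = Mul(2, s, Add(Pow(s, 3), Mul(2, s))) (Function('N')(s) = Mul(Add(s, Add(s, Pow(s, 3))), Add(s, s)) = Mul(Add(Pow(s, 3), Mul(2, s)), Mul(2, s)) = Mul(2, s, Add(Pow(s, 3), Mul(2, s))))
Mul(Function('N')(9), 76) = Mul(Mul(2, Pow(9, 2), Add(2, Pow(9, 2))), 76) = Mul(Mul(2, 81, Add(2, 81)), 76) = Mul(Mul(2, 81, 83), 76) = Mul(13446, 76) = 1021896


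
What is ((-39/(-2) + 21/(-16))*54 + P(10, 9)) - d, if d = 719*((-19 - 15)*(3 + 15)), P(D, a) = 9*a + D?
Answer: 3528809/8 ≈ 4.4110e+5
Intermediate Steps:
P(D, a) = D + 9*a
d = -440028 (d = 719*(-34*18) = 719*(-612) = -440028)
((-39/(-2) + 21/(-16))*54 + P(10, 9)) - d = ((-39/(-2) + 21/(-16))*54 + (10 + 9*9)) - 1*(-440028) = ((-39*(-½) + 21*(-1/16))*54 + (10 + 81)) + 440028 = ((39/2 - 21/16)*54 + 91) + 440028 = ((291/16)*54 + 91) + 440028 = (7857/8 + 91) + 440028 = 8585/8 + 440028 = 3528809/8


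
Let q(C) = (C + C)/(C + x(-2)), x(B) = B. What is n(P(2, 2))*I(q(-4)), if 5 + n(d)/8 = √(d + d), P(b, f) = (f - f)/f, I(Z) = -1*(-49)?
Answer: -1960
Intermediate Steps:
q(C) = 2*C/(-2 + C) (q(C) = (C + C)/(C - 2) = (2*C)/(-2 + C) = 2*C/(-2 + C))
I(Z) = 49
P(b, f) = 0 (P(b, f) = 0/f = 0)
n(d) = -40 + 8*√2*√d (n(d) = -40 + 8*√(d + d) = -40 + 8*√(2*d) = -40 + 8*(√2*√d) = -40 + 8*√2*√d)
n(P(2, 2))*I(q(-4)) = (-40 + 8*√2*√0)*49 = (-40 + 8*√2*0)*49 = (-40 + 0)*49 = -40*49 = -1960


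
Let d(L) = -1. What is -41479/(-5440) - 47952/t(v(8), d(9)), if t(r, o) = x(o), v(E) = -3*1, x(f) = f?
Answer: 260900359/5440 ≈ 47960.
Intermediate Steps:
v(E) = -3
t(r, o) = o
-41479/(-5440) - 47952/t(v(8), d(9)) = -41479/(-5440) - 47952/(-1) = -41479*(-1/5440) - 47952*(-1) = 41479/5440 + 47952 = 260900359/5440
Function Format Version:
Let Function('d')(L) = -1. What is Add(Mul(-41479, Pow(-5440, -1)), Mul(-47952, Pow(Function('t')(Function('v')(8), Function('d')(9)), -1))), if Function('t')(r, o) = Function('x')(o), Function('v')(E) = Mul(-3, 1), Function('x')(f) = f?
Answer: Rational(260900359, 5440) ≈ 47960.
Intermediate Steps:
Function('v')(E) = -3
Function('t')(r, o) = o
Add(Mul(-41479, Pow(-5440, -1)), Mul(-47952, Pow(Function('t')(Function('v')(8), Function('d')(9)), -1))) = Add(Mul(-41479, Pow(-5440, -1)), Mul(-47952, Pow(-1, -1))) = Add(Mul(-41479, Rational(-1, 5440)), Mul(-47952, -1)) = Add(Rational(41479, 5440), 47952) = Rational(260900359, 5440)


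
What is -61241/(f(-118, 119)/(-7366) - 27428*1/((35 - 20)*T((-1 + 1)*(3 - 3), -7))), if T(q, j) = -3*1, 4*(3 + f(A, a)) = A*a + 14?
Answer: -10149777135/101096299 ≈ -100.40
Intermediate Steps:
f(A, a) = ½ + A*a/4 (f(A, a) = -3 + (A*a + 14)/4 = -3 + (14 + A*a)/4 = -3 + (7/2 + A*a/4) = ½ + A*a/4)
T(q, j) = -3
-61241/(f(-118, 119)/(-7366) - 27428*1/((35 - 20)*T((-1 + 1)*(3 - 3), -7))) = -61241/((½ + (¼)*(-118)*119)/(-7366) - 27428*(-1/(3*(35 - 20)))) = -61241/((½ - 7021/2)*(-1/7366) - 27428/(15*(-3))) = -61241/(-3510*(-1/7366) - 27428/(-45)) = -61241/(1755/3683 - 27428*(-1/45)) = -61241/(1755/3683 + 27428/45) = -61241/101096299/165735 = -61241*165735/101096299 = -10149777135/101096299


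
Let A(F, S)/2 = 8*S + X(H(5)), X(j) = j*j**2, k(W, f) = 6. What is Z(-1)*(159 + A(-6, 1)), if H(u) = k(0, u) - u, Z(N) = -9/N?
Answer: 1593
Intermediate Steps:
H(u) = 6 - u
X(j) = j**3
A(F, S) = 2 + 16*S (A(F, S) = 2*(8*S + (6 - 1*5)**3) = 2*(8*S + (6 - 5)**3) = 2*(8*S + 1**3) = 2*(8*S + 1) = 2*(1 + 8*S) = 2 + 16*S)
Z(-1)*(159 + A(-6, 1)) = (-9/(-1))*(159 + (2 + 16*1)) = (-9*(-1))*(159 + (2 + 16)) = 9*(159 + 18) = 9*177 = 1593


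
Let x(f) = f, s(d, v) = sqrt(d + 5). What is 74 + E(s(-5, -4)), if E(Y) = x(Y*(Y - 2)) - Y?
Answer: 74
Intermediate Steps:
s(d, v) = sqrt(5 + d)
E(Y) = -Y + Y*(-2 + Y) (E(Y) = Y*(Y - 2) - Y = Y*(-2 + Y) - Y = -Y + Y*(-2 + Y))
74 + E(s(-5, -4)) = 74 + sqrt(5 - 5)*(-3 + sqrt(5 - 5)) = 74 + sqrt(0)*(-3 + sqrt(0)) = 74 + 0*(-3 + 0) = 74 + 0*(-3) = 74 + 0 = 74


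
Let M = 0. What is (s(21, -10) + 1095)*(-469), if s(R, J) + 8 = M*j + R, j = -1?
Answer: -519652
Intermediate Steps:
s(R, J) = -8 + R (s(R, J) = -8 + (0*(-1) + R) = -8 + (0 + R) = -8 + R)
(s(21, -10) + 1095)*(-469) = ((-8 + 21) + 1095)*(-469) = (13 + 1095)*(-469) = 1108*(-469) = -519652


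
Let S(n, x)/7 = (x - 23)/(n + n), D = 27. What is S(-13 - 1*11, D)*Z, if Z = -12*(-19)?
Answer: -133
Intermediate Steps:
S(n, x) = 7*(-23 + x)/(2*n) (S(n, x) = 7*((x - 23)/(n + n)) = 7*((-23 + x)/((2*n))) = 7*((-23 + x)*(1/(2*n))) = 7*((-23 + x)/(2*n)) = 7*(-23 + x)/(2*n))
Z = 228
S(-13 - 1*11, D)*Z = (7*(-23 + 27)/(2*(-13 - 1*11)))*228 = ((7/2)*4/(-13 - 11))*228 = ((7/2)*4/(-24))*228 = ((7/2)*(-1/24)*4)*228 = -7/12*228 = -133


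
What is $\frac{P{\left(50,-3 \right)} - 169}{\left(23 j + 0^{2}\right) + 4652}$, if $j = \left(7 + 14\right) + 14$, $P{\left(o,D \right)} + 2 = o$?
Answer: $- \frac{121}{5457} \approx -0.022173$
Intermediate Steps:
$P{\left(o,D \right)} = -2 + o$
$j = 35$ ($j = 21 + 14 = 35$)
$\frac{P{\left(50,-3 \right)} - 169}{\left(23 j + 0^{2}\right) + 4652} = \frac{\left(-2 + 50\right) - 169}{\left(23 \cdot 35 + 0^{2}\right) + 4652} = \frac{48 - 169}{\left(805 + 0\right) + 4652} = - \frac{121}{805 + 4652} = - \frac{121}{5457}$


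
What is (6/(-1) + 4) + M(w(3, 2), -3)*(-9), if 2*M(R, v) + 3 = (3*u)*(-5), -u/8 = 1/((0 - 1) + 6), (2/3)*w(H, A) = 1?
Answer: -193/2 ≈ -96.500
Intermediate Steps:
w(H, A) = 3/2 (w(H, A) = (3/2)*1 = 3/2)
u = -8/5 (u = -8/((0 - 1) + 6) = -8/(-1 + 6) = -8/5 ≈ -1.6000)
M(R, v) = 21/2 (M(R, v) = -3/2 + ((3*(-8/5))*(-5))/2 = -3/2 + (-24/5*(-5))/2 = -3/2 + (½)*24 = -3/2 + 12 = 21/2)
(6/(-1) + 4) + M(w(3, 2), -3)*(-9) = (6/(-1) + 4) + (21/2)*(-9) = (-1*6 + 4) - 189/2 = (-6 + 4) - 189/2 = -2 - 189/2 = -193/2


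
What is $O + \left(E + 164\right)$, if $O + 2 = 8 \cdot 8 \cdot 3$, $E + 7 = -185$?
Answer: $162$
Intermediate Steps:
$E = -192$ ($E = -7 - 185 = -192$)
$O = 190$ ($O = -2 + 8 \cdot 8 \cdot 3 = -2 + 64 \cdot 3 = -2 + 192 = 190$)
$O + \left(E + 164\right) = 190 + \left(-192 + 164\right) = 190 - 28 = 162$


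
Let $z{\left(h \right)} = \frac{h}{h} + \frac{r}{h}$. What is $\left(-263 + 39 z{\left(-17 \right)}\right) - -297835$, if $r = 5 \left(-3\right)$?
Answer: $\frac{5059972}{17} \approx 2.9765 \cdot 10^{5}$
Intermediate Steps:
$r = -15$
$z{\left(h \right)} = 1 - \frac{15}{h}$ ($z{\left(h \right)} = \frac{h}{h} - \frac{15}{h} = 1 - \frac{15}{h}$)
$\left(-263 + 39 z{\left(-17 \right)}\right) - -297835 = \left(-263 + 39 \frac{-15 - 17}{-17}\right) - -297835 = \left(-263 + 39 \left(\left(- \frac{1}{17}\right) \left(-32\right)\right)\right) + 297835 = \left(-263 + 39 \cdot \frac{32}{17}\right) + 297835 = \left(-263 + \frac{1248}{17}\right) + 297835 = - \frac{3223}{17} + 297835 = \frac{5059972}{17}$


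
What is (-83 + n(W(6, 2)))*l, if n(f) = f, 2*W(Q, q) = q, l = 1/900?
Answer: -41/450 ≈ -0.091111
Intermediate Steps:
l = 1/900 ≈ 0.0011111
W(Q, q) = q/2
(-83 + n(W(6, 2)))*l = (-83 + (1/2)*2)*(1/900) = (-83 + 1)*(1/900) = -82*1/900 = -41/450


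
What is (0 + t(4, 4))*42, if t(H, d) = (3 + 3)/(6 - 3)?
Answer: 84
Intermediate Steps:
t(H, d) = 2 (t(H, d) = 6/3 = 6*(⅓) = 2)
(0 + t(4, 4))*42 = (0 + 2)*42 = 2*42 = 84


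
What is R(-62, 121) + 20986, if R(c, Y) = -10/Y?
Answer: 2539296/121 ≈ 20986.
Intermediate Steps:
R(c, Y) = -10/Y
R(-62, 121) + 20986 = -10/121 + 20986 = 2539296/121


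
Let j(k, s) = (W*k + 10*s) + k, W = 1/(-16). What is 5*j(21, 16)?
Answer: 14375/16 ≈ 898.44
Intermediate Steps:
W = -1/16 ≈ -0.062500
j(k, s) = 10*s + 15*k/16 (j(k, s) = (-k/16 + 10*s) + k = (10*s - k/16) + k = 10*s + 15*k/16)
5*j(21, 16) = 5*(10*16 + (15/16)*21) = 5*(160 + 315/16) = 5*(2875/16) = 14375/16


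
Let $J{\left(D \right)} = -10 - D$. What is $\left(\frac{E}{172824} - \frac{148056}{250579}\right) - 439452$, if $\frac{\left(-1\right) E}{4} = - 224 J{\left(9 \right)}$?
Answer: $- \frac{125203728763516}{284908323} \approx -4.3945 \cdot 10^{5}$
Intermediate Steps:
$E = -17024$ ($E = - 4 \left(- 224 \left(-10 - 9\right)\right) = - 4 \left(\left(-224\right) \left(-19\right)\right) = \left(-4\right) 4256 = -17024$)
$\left(\frac{E}{172824} - \frac{148056}{250579}\right) - 439452 = \left(- \frac{17024}{172824} - \frac{148056}{250579}\right) - 439452 = \left(\left(-17024\right) \frac{1}{172824} - \frac{148056}{250579}\right) - 439452 = \left(- \frac{112}{1137} - \frac{148056}{250579}\right) - 439452 = - \frac{196404520}{284908323} - 439452 = - \frac{125203728763516}{284908323}$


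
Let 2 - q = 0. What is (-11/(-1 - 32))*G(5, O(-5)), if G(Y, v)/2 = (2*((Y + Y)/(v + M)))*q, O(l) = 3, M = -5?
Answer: -40/3 ≈ -13.333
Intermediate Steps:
q = 2 (q = 2 - 1*0 = 2 + 0 = 2)
G(Y, v) = 16*Y/(-5 + v) (G(Y, v) = 2*((2*((Y + Y)/(v - 5)))*2) = 2*((2*((2*Y)/(-5 + v)))*2) = 2*((2*(2*Y/(-5 + v)))*2) = 2*((4*Y/(-5 + v))*2) = 2*(8*Y/(-5 + v)) = 16*Y/(-5 + v))
(-11/(-1 - 32))*G(5, O(-5)) = (-11/(-1 - 32))*(16*5/(-5 + 3)) = (-11/(-33))*(16*5/(-2)) = (-1/33*(-11))*(16*5*(-1/2)) = (1/3)*(-40) = -40/3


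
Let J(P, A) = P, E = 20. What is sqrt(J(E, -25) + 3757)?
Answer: sqrt(3777) ≈ 61.457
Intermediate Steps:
sqrt(J(E, -25) + 3757) = sqrt(20 + 3757) = sqrt(3777)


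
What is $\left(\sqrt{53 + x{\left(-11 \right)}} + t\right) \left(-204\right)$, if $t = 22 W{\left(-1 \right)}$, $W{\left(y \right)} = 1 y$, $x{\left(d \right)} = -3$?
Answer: $4488 - 1020 \sqrt{2} \approx 3045.5$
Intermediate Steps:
$W{\left(y \right)} = y$
$t = -22$ ($t = 22 \left(-1\right) = -22$)
$\left(\sqrt{53 + x{\left(-11 \right)}} + t\right) \left(-204\right) = \left(\sqrt{53 - 3} - 22\right) \left(-204\right) = \left(\sqrt{50} - 22\right) \left(-204\right) = \left(5 \sqrt{2} - 22\right) \left(-204\right) = \left(-22 + 5 \sqrt{2}\right) \left(-204\right) = 4488 - 1020 \sqrt{2}$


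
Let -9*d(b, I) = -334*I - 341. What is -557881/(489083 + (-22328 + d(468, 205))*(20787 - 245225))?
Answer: -1673643/9887287835 ≈ -0.00016927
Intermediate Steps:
d(b, I) = 341/9 + 334*I/9 (d(b, I) = -(-334*I - 341)/9 = -(-341 - 334*I)/9 = 341/9 + 334*I/9)
-557881/(489083 + (-22328 + d(468, 205))*(20787 - 245225)) = -557881/(489083 + (-22328 + (341/9 + (334/9)*205))*(20787 - 245225)) = -557881/(489083 + (-22328 + (341/9 + 68470/9))*(-224438)) = -557881/(489083 + (-22328 + 22937/3)*(-224438)) = -557881/(489083 - 44047/3*(-224438)) = -557881/(489083 + 9885820586/3) = -557881/9887287835/3 = -557881*3/9887287835 = -1673643/9887287835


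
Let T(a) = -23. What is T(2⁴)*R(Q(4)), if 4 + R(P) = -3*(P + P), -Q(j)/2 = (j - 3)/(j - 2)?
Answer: -46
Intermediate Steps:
Q(j) = -2*(-3 + j)/(-2 + j) (Q(j) = -2*(j - 3)/(j - 2) = -2*(-3 + j)/(-2 + j))
R(P) = -4 - 6*P (R(P) = -4 - 3*(P + P) = -4 - 6*P)
T(2⁴)*R(Q(4)) = -23*(-4 - 12*(3 - 1*4)/(-2 + 4)) = -23*(-4 - 12*(3 - 4)/2) = -23*(-4 - 12*(-1)/2) = -23*(-4 - 6*(-1)) = -23*(-4 + 6) = -23*2 = -46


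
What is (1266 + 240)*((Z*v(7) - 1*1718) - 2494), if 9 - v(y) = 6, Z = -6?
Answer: -6370380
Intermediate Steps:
v(y) = 3 (v(y) = 9 - 1*6 = 9 - 6 = 3)
(1266 + 240)*((Z*v(7) - 1*1718) - 2494) = (1266 + 240)*((-6*3 - 1*1718) - 2494) = 1506*((-18 - 1718) - 2494) = 1506*(-1736 - 2494) = 1506*(-4230) = -6370380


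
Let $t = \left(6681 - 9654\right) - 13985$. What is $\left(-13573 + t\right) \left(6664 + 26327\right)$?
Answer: $-1007248221$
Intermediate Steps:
$t = -16958$ ($t = -2973 - 13985 = -16958$)
$\left(-13573 + t\right) \left(6664 + 26327\right) = \left(-13573 - 16958\right) \left(6664 + 26327\right) = \left(-30531\right) 32991 = -1007248221$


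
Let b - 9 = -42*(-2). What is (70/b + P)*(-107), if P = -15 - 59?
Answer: 728884/93 ≈ 7837.5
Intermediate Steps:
b = 93 (b = 9 - 42*(-2) = 9 + 84 = 93)
P = -74
(70/b + P)*(-107) = (70/93 - 74)*(-107) = -6812/93*(-107) = 728884/93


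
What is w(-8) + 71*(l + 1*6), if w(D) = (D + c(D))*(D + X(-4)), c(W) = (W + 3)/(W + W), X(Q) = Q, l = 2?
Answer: 2641/4 ≈ 660.25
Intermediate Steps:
c(W) = (3 + W)/(2*W) (c(W) = (3 + W)/((2*W)) = (3 + W)*(1/(2*W)) = (3 + W)/(2*W))
w(D) = (-4 + D)*(D + (3 + D)/(2*D)) (w(D) = (D + (3 + D)/(2*D))*(D - 4) = (D + (3 + D)/(2*D))*(-4 + D) = (-4 + D)*(D + (3 + D)/(2*D)))
w(-8) + 71*(l + 1*6) = (-½ + (-8)² - 6/(-8) - 7/2*(-8)) + 71*(2 + 1*6) = (-½ + 64 - 6*(-⅛) + 28) + 71*(2 + 6) = (-½ + 64 + ¾ + 28) + 71*8 = 369/4 + 568 = 2641/4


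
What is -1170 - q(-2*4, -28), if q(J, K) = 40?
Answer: -1210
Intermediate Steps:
-1170 - q(-2*4, -28) = -1170 - 1*40 = -1170 - 40 = -1210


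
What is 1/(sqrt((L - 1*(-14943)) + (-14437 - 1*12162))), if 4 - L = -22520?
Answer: sqrt(2717)/5434 ≈ 0.0095924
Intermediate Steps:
L = 22524 (L = 4 - 1*(-22520) = 4 + 22520 = 22524)
1/(sqrt((L - 1*(-14943)) + (-14437 - 1*12162))) = 1/(sqrt((22524 - 1*(-14943)) + (-14437 - 1*12162))) = 1/(sqrt((22524 + 14943) + (-14437 - 12162))) = 1/(sqrt(37467 - 26599)) = 1/(sqrt(10868)) = 1/(2*sqrt(2717)) = sqrt(2717)/5434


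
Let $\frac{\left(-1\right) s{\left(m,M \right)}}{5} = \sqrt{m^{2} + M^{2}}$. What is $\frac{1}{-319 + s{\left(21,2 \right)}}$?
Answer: $- \frac{319}{90636} + \frac{5 \sqrt{445}}{90636} \approx -0.0023559$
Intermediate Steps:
$s{\left(m,M \right)} = - 5 \sqrt{M^{2} + m^{2}}$ ($s{\left(m,M \right)} = - 5 \sqrt{m^{2} + M^{2}} = - 5 \sqrt{M^{2} + m^{2}}$)
$\frac{1}{-319 + s{\left(21,2 \right)}} = \frac{1}{-319 - 5 \sqrt{2^{2} + 21^{2}}} = \frac{1}{-319 - 5 \sqrt{4 + 441}} = \frac{1}{-319 - 5 \sqrt{445}}$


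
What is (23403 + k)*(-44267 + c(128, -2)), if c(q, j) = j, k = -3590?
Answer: -877101697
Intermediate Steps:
(23403 + k)*(-44267 + c(128, -2)) = (23403 - 3590)*(-44267 - 2) = 19813*(-44269) = -877101697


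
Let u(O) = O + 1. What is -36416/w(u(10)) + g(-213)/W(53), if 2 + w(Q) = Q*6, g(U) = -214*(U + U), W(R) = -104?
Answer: -37585/26 ≈ -1445.6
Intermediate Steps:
u(O) = 1 + O
g(U) = -428*U
w(Q) = -2 + 6*Q (w(Q) = -2 + Q*6 = -2 + 6*Q)
-36416/w(u(10)) + g(-213)/W(53) = -36416/(-2 + 6*(1 + 10)) - 428*(-213)/(-104) = -36416/(-2 + 6*11) + 91164*(-1/104) = -36416/(-2 + 66) - 22791/26 = -36416/64 - 22791/26 = -36416*1/64 - 22791/26 = -569 - 22791/26 = -37585/26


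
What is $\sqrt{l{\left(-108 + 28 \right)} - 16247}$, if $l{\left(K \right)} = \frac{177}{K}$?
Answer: $\frac{i \sqrt{6499685}}{20} \approx 127.47 i$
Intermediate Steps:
$\sqrt{l{\left(-108 + 28 \right)} - 16247} = \sqrt{\frac{177}{-108 + 28} - 16247} = \sqrt{\frac{177}{-80} - 16247} = \sqrt{177 \left(- \frac{1}{80}\right) - 16247} = \sqrt{- \frac{177}{80} - 16247} = \sqrt{- \frac{1299937}{80}} = \frac{i \sqrt{6499685}}{20}$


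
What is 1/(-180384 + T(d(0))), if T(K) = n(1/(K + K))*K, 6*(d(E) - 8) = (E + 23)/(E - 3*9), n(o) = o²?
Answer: -2546/459257583 ≈ -5.5437e-6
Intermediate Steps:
d(E) = 8 + (23 + E)/(6*(-27 + E)) (d(E) = 8 + ((E + 23)/(E - 3*9))/6 = 8 + ((23 + E)/(E - 27))/6 = 8 + ((23 + E)/(-27 + E))/6 = 8 + (23 + E)/(6*(-27 + E)))
T(K) = 1/(4*K) (T(K) = (1/(K + K))²*K = (1/(2*K))²*K = (1/(4*K²))*K = 1/(4*K))
1/(-180384 + T(d(0))) = 1/(-180384 + 1/(4*(((-1273 + 49*0)/(6*(-27 + 0)))))) = 1/(-180384 + 1/(4*(((⅙)*(-1273 + 0)/(-27))))) = 1/(-180384 + 1/(4*(((⅙)*(-1/27)*(-1273))))) = 1/(-180384 + 1/(4*(1273/162))) = 1/(-180384 + (¼)*(162/1273)) = 1/(-180384 + 81/2546) = 1/(-459257583/2546) = -2546/459257583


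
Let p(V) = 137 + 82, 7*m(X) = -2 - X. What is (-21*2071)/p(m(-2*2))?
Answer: -14497/73 ≈ -198.59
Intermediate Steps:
m(X) = -2/7 - X/7 (m(X) = (-2 - X)/7 = -2/7 - X/7)
p(V) = 219
(-21*2071)/p(m(-2*2)) = -21*2071/219 = -43491*1/219 = -14497/73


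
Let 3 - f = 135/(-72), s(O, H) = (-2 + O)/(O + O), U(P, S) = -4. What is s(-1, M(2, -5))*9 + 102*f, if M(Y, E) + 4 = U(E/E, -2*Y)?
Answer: 2043/4 ≈ 510.75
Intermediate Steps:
M(Y, E) = -8 (M(Y, E) = -4 - 4 = -8)
s(O, H) = (-2 + O)/(2*O) (s(O, H) = (-2 + O)/((2*O)) = (-2 + O)*(1/(2*O)) = (-2 + O)/(2*O))
f = 39/8 (f = 3 - 135/(-72) = 3 - 135*(-1)/72 = 3 - 1*(-15/8) = 3 + 15/8 = 39/8 ≈ 4.8750)
s(-1, M(2, -5))*9 + 102*f = ((½)*(-2 - 1)/(-1))*9 + 102*(39/8) = ((½)*(-1)*(-3))*9 + 1989/4 = (3/2)*9 + 1989/4 = 27/2 + 1989/4 = 2043/4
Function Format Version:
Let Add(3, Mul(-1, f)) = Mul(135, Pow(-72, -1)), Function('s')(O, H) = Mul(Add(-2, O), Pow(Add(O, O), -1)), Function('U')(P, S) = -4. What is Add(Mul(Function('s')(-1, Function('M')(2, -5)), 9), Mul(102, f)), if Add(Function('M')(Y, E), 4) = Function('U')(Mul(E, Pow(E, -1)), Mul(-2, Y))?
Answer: Rational(2043, 4) ≈ 510.75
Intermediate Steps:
Function('M')(Y, E) = -8 (Function('M')(Y, E) = Add(-4, -4) = -8)
Function('s')(O, H) = Mul(Rational(1, 2), Pow(O, -1), Add(-2, O)) (Function('s')(O, H) = Mul(Add(-2, O), Pow(Mul(2, O), -1)) = Mul(Add(-2, O), Mul(Rational(1, 2), Pow(O, -1))) = Mul(Rational(1, 2), Pow(O, -1), Add(-2, O)))
f = Rational(39, 8) (f = Add(3, Mul(-1, Mul(135, Pow(-72, -1)))) = Add(3, Mul(-1, Mul(135, Rational(-1, 72)))) = Add(3, Mul(-1, Rational(-15, 8))) = Add(3, Rational(15, 8)) = Rational(39, 8) ≈ 4.8750)
Add(Mul(Function('s')(-1, Function('M')(2, -5)), 9), Mul(102, f)) = Add(Mul(Mul(Rational(1, 2), Pow(-1, -1), Add(-2, -1)), 9), Mul(102, Rational(39, 8))) = Add(Mul(Mul(Rational(1, 2), -1, -3), 9), Rational(1989, 4)) = Add(Mul(Rational(3, 2), 9), Rational(1989, 4)) = Add(Rational(27, 2), Rational(1989, 4)) = Rational(2043, 4)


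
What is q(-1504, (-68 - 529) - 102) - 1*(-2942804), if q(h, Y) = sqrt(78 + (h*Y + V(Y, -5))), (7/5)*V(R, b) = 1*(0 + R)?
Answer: 2942804 + 3*sqrt(5721429)/7 ≈ 2.9438e+6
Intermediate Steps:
V(R, b) = 5*R/7 (V(R, b) = 5*(1*(0 + R))/7 = 5*(1*R)/7 = 5*R/7)
q(h, Y) = sqrt(78 + 5*Y/7 + Y*h) (q(h, Y) = sqrt(78 + (h*Y + 5*Y/7)) = sqrt(78 + (Y*h + 5*Y/7)) = sqrt(78 + (5*Y/7 + Y*h)) = sqrt(78 + 5*Y/7 + Y*h))
q(-1504, (-68 - 529) - 102) - 1*(-2942804) = sqrt(3822 + 35*((-68 - 529) - 102) + 49*((-68 - 529) - 102)*(-1504))/7 - 1*(-2942804) = sqrt(3822 + 35*(-597 - 102) + 49*(-597 - 102)*(-1504))/7 + 2942804 = sqrt(3822 + 35*(-699) + 49*(-699)*(-1504))/7 + 2942804 = sqrt(3822 - 24465 + 51513504)/7 + 2942804 = sqrt(51492861)/7 + 2942804 = (3*sqrt(5721429))/7 + 2942804 = 3*sqrt(5721429)/7 + 2942804 = 2942804 + 3*sqrt(5721429)/7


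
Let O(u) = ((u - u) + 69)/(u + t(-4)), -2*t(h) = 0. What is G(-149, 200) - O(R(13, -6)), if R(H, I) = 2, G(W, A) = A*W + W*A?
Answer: -119269/2 ≈ -59635.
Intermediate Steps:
G(W, A) = 2*A*W (G(W, A) = A*W + A*W = 2*A*W)
t(h) = 0 (t(h) = -½*0 = 0)
O(u) = 69/u (O(u) = ((u - u) + 69)/(u + 0) = (0 + 69)/u = 69/u)
G(-149, 200) - O(R(13, -6)) = 2*200*(-149) - 69/2 = -59600 - 69/2 = -119269/2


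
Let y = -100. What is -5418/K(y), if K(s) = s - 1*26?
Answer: 43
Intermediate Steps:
K(s) = -26 + s (K(s) = s - 26 = -26 + s)
-5418/K(y) = -5418/(-26 - 100) = -5418/(-126) = -5418*(-1/126) = 43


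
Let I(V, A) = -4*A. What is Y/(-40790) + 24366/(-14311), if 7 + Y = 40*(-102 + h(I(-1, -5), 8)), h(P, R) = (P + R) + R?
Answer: -956007923/583745690 ≈ -1.6377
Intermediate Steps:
h(P, R) = P + 2*R
Y = -2647 (Y = -7 + 40*(-102 + (-4*(-5) + 2*8)) = -7 + 40*(-102 + (20 + 16)) = -7 + 40*(-102 + 36) = -7 + 40*(-66) = -7 - 2640 = -2647)
Y/(-40790) + 24366/(-14311) = -2647/(-40790) + 24366/(-14311) = -2647*(-1/40790) + 24366*(-1/14311) = 2647/40790 - 24366/14311 = -956007923/583745690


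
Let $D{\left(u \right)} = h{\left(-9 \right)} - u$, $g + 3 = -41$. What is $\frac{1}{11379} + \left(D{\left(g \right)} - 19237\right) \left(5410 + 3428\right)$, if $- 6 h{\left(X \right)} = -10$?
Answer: $- \frac{1930026372515}{11379} \approx -1.6961 \cdot 10^{8}$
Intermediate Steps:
$h{\left(X \right)} = \frac{5}{3}$ ($h{\left(X \right)} = \left(- \frac{1}{6}\right) \left(-10\right) = \frac{5}{3}$)
$g = -44$ ($g = -3 - 41 = -44$)
$D{\left(u \right)} = \frac{5}{3} - u$
$\frac{1}{11379} + \left(D{\left(g \right)} - 19237\right) \left(5410 + 3428\right) = \frac{1}{11379} + \left(\left(\frac{5}{3} - -44\right) - 19237\right) \left(5410 + 3428\right) = \frac{1}{11379} + \left(\left(\frac{5}{3} + 44\right) - 19237\right) 8838 = \frac{1}{11379} + \left(\frac{137}{3} - 19237\right) 8838 = \frac{1}{11379} - 169613004 = - \frac{1930026372515}{11379}$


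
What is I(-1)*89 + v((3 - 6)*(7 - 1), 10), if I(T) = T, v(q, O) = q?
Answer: -107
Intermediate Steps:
I(-1)*89 + v((3 - 6)*(7 - 1), 10) = -1*89 + (3 - 6)*(7 - 1) = -89 - 3*6 = -89 - 18 = -107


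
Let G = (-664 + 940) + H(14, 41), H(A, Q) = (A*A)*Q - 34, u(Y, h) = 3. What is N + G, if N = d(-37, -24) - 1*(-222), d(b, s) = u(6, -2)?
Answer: 8503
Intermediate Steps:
d(b, s) = 3
H(A, Q) = -34 + Q*A² (H(A, Q) = A²*Q - 34 = Q*A² - 34 = -34 + Q*A²)
N = 225 (N = 3 - 1*(-222) = 3 + 222 = 225)
G = 8278 (G = (-664 + 940) + (-34 + 41*14²) = 276 + (-34 + 41*196) = 276 + (-34 + 8036) = 276 + 8002 = 8278)
N + G = 225 + 8278 = 8503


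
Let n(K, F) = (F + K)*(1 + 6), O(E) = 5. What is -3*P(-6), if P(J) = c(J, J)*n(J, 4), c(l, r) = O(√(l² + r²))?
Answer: 210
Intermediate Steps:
c(l, r) = 5
n(K, F) = 7*F + 7*K (n(K, F) = (F + K)*7 = 7*F + 7*K)
P(J) = 140 + 35*J (P(J) = 5*(7*4 + 7*J) = 5*(28 + 7*J) = 140 + 35*J)
-3*P(-6) = -3*(140 + 35*(-6)) = -3*(140 - 210) = -3*(-70) = 210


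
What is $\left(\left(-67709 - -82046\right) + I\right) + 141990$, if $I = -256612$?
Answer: $-100285$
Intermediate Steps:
$\left(\left(-67709 - -82046\right) + I\right) + 141990 = \left(\left(-67709 - -82046\right) - 256612\right) + 141990 = \left(\left(-67709 + 82046\right) - 256612\right) + 141990 = \left(14337 - 256612\right) + 141990 = -242275 + 141990 = -100285$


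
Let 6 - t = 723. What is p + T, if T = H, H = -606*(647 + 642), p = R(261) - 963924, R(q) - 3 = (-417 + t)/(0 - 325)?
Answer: -567141741/325 ≈ -1.7451e+6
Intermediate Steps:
t = -717 (t = 6 - 1*723 = 6 - 723 = -717)
R(q) = 2109/325 (R(q) = 3 + (-417 - 717)/(0 - 325) = 3 - 1134/(-325) = 3 - 1134*(-1/325) = 3 + 1134/325 = 2109/325)
p = -313273191/325 (p = 2109/325 - 963924 = -313273191/325 ≈ -9.6392e+5)
H = -781134 (H = -606*1289 = -781134)
T = -781134
p + T = -313273191/325 - 781134 = -567141741/325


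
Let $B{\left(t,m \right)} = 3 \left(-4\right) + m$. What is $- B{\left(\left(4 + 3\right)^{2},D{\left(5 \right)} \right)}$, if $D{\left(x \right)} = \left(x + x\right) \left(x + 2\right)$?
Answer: $-58$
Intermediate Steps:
$D{\left(x \right)} = 2 x \left(2 + x\right)$
$B{\left(t,m \right)} = -12 + m$
$- B{\left(\left(4 + 3\right)^{2},D{\left(5 \right)} \right)} = - (-12 + 2 \cdot 5 \left(2 + 5\right)) = - (-12 + 2 \cdot 5 \cdot 7) = - (-12 + 70) = \left(-1\right) 58 = -58$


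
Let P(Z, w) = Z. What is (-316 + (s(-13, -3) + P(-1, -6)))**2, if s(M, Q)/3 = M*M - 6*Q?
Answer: 59536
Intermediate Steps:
s(M, Q) = -18*Q + 3*M**2 (s(M, Q) = 3*(M*M - 6*Q) = 3*(M**2 - 6*Q) = -18*Q + 3*M**2)
(-316 + (s(-13, -3) + P(-1, -6)))**2 = (-316 + ((-18*(-3) + 3*(-13)**2) - 1))**2 = (-316 + ((54 + 3*169) - 1))**2 = (-316 + ((54 + 507) - 1))**2 = (-316 + (561 - 1))**2 = (-316 + 560)**2 = 244**2 = 59536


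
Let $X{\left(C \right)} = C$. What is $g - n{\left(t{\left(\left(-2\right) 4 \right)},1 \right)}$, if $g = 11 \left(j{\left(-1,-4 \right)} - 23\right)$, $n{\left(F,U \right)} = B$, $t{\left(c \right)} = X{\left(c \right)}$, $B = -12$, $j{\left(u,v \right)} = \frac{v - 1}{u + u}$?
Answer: $- \frac{427}{2} \approx -213.5$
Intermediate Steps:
$j{\left(u,v \right)} = \frac{-1 + v}{2 u}$
$t{\left(c \right)} = c$
$n{\left(F,U \right)} = -12$
$g = - \frac{451}{2}$ ($g = 11 \left(\frac{-1 - 4}{2 \left(-1\right)} - 23\right) = 11 \left(\frac{1}{2} \left(-1\right) \left(-5\right) - 23\right) = 11 \left(\frac{5}{2} - 23\right) = 11 \left(- \frac{41}{2}\right) = - \frac{451}{2} \approx -225.5$)
$g - n{\left(t{\left(\left(-2\right) 4 \right)},1 \right)} = - \frac{451}{2} - -12 = - \frac{451}{2} + 12 = - \frac{427}{2}$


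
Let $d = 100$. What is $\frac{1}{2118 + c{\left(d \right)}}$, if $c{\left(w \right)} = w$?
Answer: $\frac{1}{2218} \approx 0.00045086$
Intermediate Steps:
$\frac{1}{2118 + c{\left(d \right)}} = \frac{1}{2118 + 100} = \frac{1}{2218}$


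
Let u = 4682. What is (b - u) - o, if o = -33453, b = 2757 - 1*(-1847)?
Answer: 33375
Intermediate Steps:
b = 4604 (b = 2757 + 1847 = 4604)
(b - u) - o = (4604 - 1*4682) - 1*(-33453) = (4604 - 4682) + 33453 = -78 + 33453 = 33375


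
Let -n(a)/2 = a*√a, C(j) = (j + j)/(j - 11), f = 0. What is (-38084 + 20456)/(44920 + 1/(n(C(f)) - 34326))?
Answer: -605098728/1541923919 ≈ -0.39243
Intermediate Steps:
C(j) = 2*j/(-11 + j) (C(j) = (2*j)/(-11 + j) = 2*j/(-11 + j))
n(a) = -2*a^(3/2) (n(a) = -2*a*√a = -2*a^(3/2))
(-38084 + 20456)/(44920 + 1/(n(C(f)) - 34326)) = (-38084 + 20456)/(44920 + 1/(-2*(2*0/(-11 + 0))^(3/2) - 34326)) = -17628/(44920 + 1/(-2*(2*0/(-11))^(3/2) - 34326)) = -17628/(44920 + 1/(-2*(2*0*(-1/11))^(3/2) - 34326)) = -17628/(44920 + 1/(-2*0^(3/2) - 34326)) = -17628/(44920 + 1/(-2*0 - 34326)) = -17628/(44920 + 1/(0 - 34326)) = -17628/(44920 + 1/(-34326)) = -17628/(44920 - 1/34326) = -17628/1541923919/34326 = -17628*34326/1541923919 = -605098728/1541923919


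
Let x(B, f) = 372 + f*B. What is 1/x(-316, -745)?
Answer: 1/235792 ≈ 4.2410e-6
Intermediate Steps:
x(B, f) = 372 + B*f
1/x(-316, -745) = 1/(372 - 316*(-745)) = 1/(372 + 235420) = 1/235792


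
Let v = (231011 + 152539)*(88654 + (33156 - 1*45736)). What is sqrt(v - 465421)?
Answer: sqrt(29177717279) ≈ 1.7081e+5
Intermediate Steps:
v = 29178182700 (v = 383550*(88654 + (33156 - 45736)) = 383550*(88654 - 12580) = 383550*76074 = 29178182700)
sqrt(v - 465421) = sqrt(29178182700 - 465421) = sqrt(29177717279)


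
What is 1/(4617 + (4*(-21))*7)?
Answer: 1/4029 ≈ 0.00024820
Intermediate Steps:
1/(4617 + (4*(-21))*7) = 1/(4617 - 84*7) = 1/(4617 - 588) = 1/4029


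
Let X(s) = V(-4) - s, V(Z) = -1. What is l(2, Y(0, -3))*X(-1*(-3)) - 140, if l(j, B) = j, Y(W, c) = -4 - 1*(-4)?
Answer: -148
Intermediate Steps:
Y(W, c) = 0 (Y(W, c) = -4 + 4 = 0)
X(s) = -1 - s
l(2, Y(0, -3))*X(-1*(-3)) - 140 = 2*(-1 - (-1)*(-3)) - 140 = 2*(-1 - 1*3) - 140 = 2*(-1 - 3) - 140 = 2*(-4) - 140 = -8 - 140 = -148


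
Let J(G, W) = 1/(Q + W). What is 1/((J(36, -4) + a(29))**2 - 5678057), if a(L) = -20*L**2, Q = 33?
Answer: 841/233153106904 ≈ 3.6071e-9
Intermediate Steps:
J(G, W) = 1/(33 + W)
1/((J(36, -4) + a(29))**2 - 5678057) = 1/((1/(33 - 4) - 20*29**2)**2 - 5678057) = 1/((1/29 - 20*841)**2 - 5678057) = 1/((1/29 - 16820)**2 - 5678057) = 1/((-487779/29)**2 - 5678057) = 1/(237928352841/841 - 5678057) = 1/(233153106904/841) = 841/233153106904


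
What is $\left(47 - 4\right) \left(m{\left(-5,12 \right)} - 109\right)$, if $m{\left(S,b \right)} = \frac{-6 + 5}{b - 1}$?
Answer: $- \frac{51600}{11} \approx -4690.9$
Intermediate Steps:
$m{\left(S,b \right)} = - \frac{1}{-1 + b}$
$\left(47 - 4\right) \left(m{\left(-5,12 \right)} - 109\right) = \left(47 - 4\right) \left(- \frac{1}{-1 + 12} - 109\right) = 43 \left(- \frac{1}{11} - 109\right) = 43 \left(- \frac{1200}{11}\right) = - \frac{51600}{11}$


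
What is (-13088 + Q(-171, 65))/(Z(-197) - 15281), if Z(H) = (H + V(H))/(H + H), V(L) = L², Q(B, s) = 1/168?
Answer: 2198783/2583672 ≈ 0.85103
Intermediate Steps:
Q(B, s) = 1/168
Z(H) = (H + H²)/(2*H) (Z(H) = (H + H²)/(H + H) = (H + H²)/((2*H)) = (H + H²)*(1/(2*H)) = (H + H²)/(2*H))
(-13088 + Q(-171, 65))/(Z(-197) - 15281) = (-13088 + 1/168)/((½ + (½)*(-197)) - 15281) = -2198783/(168*((½ - 197/2) - 15281)) = -2198783/(168*(-98 - 15281)) = -2198783/168/(-15379) = -2198783/168*(-1/15379) = 2198783/2583672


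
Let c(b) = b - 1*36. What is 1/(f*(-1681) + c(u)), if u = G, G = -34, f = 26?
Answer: -1/43776 ≈ -2.2844e-5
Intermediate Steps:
u = -34
c(b) = -36 + b (c(b) = b - 36 = -36 + b)
1/(f*(-1681) + c(u)) = 1/(26*(-1681) + (-36 - 34)) = 1/(-43706 - 70) = 1/(-43776) = -1/43776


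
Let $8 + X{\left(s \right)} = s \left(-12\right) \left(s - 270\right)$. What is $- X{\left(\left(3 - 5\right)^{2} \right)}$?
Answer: $-12760$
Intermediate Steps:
$X{\left(s \right)} = -8 - 12 s \left(-270 + s\right)$ ($X{\left(s \right)} = -8 + s \left(-12\right) \left(s - 270\right) = -8 + - 12 s \left(-270 + s\right) = -8 - 12 s \left(-270 + s\right)$)
$- X{\left(\left(3 - 5\right)^{2} \right)} = - (-8 - 12 \left(\left(3 - 5\right)^{2}\right)^{2} + 3240 \left(3 - 5\right)^{2}) = - (-8 - 12 \left(\left(-2\right)^{2}\right)^{2} + 3240 \left(-2\right)^{2}) = - (-8 - 12 \cdot 4^{2} + 3240 \cdot 4) = - (-8 - 192 + 12960) = \left(-1\right) 12760 = -12760$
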